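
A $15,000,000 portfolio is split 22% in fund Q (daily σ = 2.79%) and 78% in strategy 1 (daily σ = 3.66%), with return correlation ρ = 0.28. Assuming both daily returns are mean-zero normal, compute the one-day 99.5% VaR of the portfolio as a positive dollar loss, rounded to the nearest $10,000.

$1,190,000

σ_p² = 0.22²·2.79² + 0.78²·3.66² + 2·0.28·0.22·0.78·2.79·3.66 = 9.5079 (%²).
σ_p = √9.5079 = 3.083%.
At 99.5%, z = 2.576.
VaR = 2.576 × 3.083% = 7.942%; on $15,000,000 that is $1,191,300.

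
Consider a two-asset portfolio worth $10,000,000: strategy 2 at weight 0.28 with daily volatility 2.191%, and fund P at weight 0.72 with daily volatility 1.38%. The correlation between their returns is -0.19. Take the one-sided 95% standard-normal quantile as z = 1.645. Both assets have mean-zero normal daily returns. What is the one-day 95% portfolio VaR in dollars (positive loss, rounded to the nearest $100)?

$175,000

σ_p² = 0.28²·2.191² + 0.72²·1.38² + 2·-0.19·0.28·0.72·2.191·1.38 = 1.1320 (%²).
σ_p = √1.1320 = 1.064%.
VaR = 1.645 × 1.064% = 1.750%; on $10,000,000 that is $175,000.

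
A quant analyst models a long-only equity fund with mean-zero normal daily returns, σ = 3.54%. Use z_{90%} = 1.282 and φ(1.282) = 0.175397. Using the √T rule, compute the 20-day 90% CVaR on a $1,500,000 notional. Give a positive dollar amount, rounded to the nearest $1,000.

σ_{20d} = 3.54% × √20 = 15.831%.
ES multiplier = φ(z)/(1−α) = 0.175397/0.1 = 1.754.
ES = 15.831% × 1.754 = 27.768%; on $1,500,000: $416,520.

$417,000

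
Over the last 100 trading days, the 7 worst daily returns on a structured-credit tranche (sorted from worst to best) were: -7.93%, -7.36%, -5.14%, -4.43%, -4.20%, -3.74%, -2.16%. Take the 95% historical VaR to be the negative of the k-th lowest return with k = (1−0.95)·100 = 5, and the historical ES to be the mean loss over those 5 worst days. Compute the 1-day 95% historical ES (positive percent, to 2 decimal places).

5.81%

The 5 worst returns sum to -29.06%.
ES = −(-29.06%) / 5 = 5.812% ≈ 5.81%.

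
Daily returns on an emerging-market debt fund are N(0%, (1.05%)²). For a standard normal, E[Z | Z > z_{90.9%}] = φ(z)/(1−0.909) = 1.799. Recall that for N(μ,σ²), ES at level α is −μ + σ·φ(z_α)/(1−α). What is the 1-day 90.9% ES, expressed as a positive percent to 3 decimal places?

1.889%

ES = 1.05% × 1.799 = 1.889%.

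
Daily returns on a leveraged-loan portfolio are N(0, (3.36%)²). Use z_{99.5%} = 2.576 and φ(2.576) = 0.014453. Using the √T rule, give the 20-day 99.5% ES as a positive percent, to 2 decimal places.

σ_{20d} = 3.36% × √20 = 15.026%.
ES multiplier = φ(z)/(1−α) = 0.014453/0.005 = 2.891.
ES = 15.026% × 2.891 = 43.440%.

43.44%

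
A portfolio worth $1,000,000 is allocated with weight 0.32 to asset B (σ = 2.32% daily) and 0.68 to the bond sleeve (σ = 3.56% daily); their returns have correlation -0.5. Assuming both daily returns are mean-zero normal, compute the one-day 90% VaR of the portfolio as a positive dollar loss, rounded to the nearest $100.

$27,500

σ_p² = 0.32²·2.32² + 0.68²·3.56² + 2·-0.5·0.32·0.68·2.32·3.56 = 4.6142 (%²).
σ_p = √4.6142 = 2.148%.
At 90%, z = 1.282.
VaR = 1.282 × 2.148% = 2.754%; on $1,000,000 that is $27,540.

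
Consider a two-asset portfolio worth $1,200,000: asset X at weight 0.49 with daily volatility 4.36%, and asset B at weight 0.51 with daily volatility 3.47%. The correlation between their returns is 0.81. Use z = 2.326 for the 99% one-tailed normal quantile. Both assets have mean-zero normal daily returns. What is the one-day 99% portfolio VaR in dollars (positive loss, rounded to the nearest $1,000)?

$104,000

σ_p² = 0.49²·4.36² + 0.51²·3.47² + 2·0.81·0.49·0.51·4.36·3.47 = 13.8209 (%²).
σ_p = √13.8209 = 3.718%.
VaR = 2.326 × 3.718% = 8.648%; on $1,200,000 that is $103,776.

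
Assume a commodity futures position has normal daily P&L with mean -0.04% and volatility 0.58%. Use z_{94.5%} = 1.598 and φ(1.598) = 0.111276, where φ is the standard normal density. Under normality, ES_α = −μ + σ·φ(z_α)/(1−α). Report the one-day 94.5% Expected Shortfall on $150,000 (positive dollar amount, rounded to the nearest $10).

Tail multiplier: φ(z)/(1−α) = 0.111276 / 0.055 = 2.023.
ES = −(-0.04%) + 0.58% × 2.023 = 1.213%.
On $150,000: 0.01213 × $150,000 = $1,820.

$1,820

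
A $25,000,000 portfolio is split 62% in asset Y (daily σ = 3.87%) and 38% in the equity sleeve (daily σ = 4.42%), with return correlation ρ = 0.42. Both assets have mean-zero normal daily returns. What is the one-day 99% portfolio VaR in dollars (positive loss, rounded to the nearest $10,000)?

σ_p² = 0.62²·3.87² + 0.38²·4.42² + 2·0.42·0.62·0.38·3.87·4.42 = 11.9634 (%²).
σ_p = √11.9634 = 3.459%.
At 99%, z = 2.326.
VaR = 2.326 × 3.459% = 8.046%; on $25,000,000 that is $2,011,500.

$2,010,000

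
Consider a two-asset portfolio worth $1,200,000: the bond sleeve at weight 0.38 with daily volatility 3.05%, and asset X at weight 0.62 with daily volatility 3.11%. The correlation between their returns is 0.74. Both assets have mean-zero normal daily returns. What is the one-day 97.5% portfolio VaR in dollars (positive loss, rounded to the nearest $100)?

$68,000

σ_p² = 0.38²·3.05² + 0.62²·3.11² + 2·0.74·0.38·0.62·3.05·3.11 = 8.3687 (%²).
σ_p = √8.3687 = 2.893%.
At 97.5%, z = 1.960.
VaR = 1.960 × 2.893% = 5.670%; on $1,200,000 that is $68,040.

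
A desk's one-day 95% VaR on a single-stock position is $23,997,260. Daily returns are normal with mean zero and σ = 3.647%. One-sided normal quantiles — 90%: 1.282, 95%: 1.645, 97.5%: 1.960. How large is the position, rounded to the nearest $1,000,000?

VaR as a fraction of value: z·σ = 1.645 × 3.647% = 5.99932%.
Position = $23,997,260 / 0.0599932 = $400,000,000.

$400,000,000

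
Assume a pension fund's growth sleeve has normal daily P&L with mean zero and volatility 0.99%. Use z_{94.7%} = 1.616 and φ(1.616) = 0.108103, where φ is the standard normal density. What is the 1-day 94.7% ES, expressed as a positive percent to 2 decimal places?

2.02%

Tail multiplier: φ(z)/(1−α) = 0.108103 / 0.053 = 2.040.
ES = 0.99% × 2.040 = 2.020%.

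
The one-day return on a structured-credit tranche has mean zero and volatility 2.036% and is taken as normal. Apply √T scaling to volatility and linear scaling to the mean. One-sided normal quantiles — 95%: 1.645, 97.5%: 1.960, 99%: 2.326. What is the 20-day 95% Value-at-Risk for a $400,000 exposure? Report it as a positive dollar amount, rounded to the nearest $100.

$59,900

σ_{20d} = 2.036% × √20 = 9.105%.
VaR = 1.645 × 9.105% = 14.978%.
On $400,000: 0.14978 × $400,000 = $59,912.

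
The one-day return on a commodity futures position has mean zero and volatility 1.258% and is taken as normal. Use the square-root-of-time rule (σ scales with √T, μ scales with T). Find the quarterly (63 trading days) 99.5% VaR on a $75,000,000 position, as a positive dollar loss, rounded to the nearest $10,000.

At 99.5%, z = 2.576.
σ_{63d} = 1.258% × √63 = 9.985%.
VaR = 2.576 × 9.985% = 25.721%.
On $75,000,000: 0.25721 × $75,000,000 = $19,290,750.

$19,290,000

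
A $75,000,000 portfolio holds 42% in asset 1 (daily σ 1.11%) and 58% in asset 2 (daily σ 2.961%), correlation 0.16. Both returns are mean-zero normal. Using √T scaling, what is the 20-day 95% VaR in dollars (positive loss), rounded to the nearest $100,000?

σ_p = √(0.42²·1.11² + 0.58²·2.961² + 2·0.16·0.42·0.58·1.11·2.961) = 1.850%.
σ_{20d} = 1.850% × √20 = 8.273%.
z(95%) = 1.645.
VaR = 1.645 × 8.273% = 13.609%; on $75,000,000 that is $10,206,750.

$10,200,000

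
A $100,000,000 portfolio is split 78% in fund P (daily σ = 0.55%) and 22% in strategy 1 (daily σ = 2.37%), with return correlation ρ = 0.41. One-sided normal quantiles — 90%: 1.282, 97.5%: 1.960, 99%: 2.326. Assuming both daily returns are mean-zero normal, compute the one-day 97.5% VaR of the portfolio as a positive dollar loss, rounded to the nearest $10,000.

$1,570,000

σ_p² = 0.78²·0.55² + 0.22²·2.37² + 2·0.41·0.78·0.22·0.55·2.37 = 0.6393 (%²).
σ_p = √0.6393 = 0.800%.
VaR = 1.960 × 0.800% = 1.568%; on $100,000,000 that is $1,568,000.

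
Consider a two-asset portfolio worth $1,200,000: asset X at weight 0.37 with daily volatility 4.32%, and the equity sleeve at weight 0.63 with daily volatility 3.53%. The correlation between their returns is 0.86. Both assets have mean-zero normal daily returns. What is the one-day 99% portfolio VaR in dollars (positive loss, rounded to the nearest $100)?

σ_p² = 0.37²·4.32² + 0.63²·3.53² + 2·0.86·0.37·0.63·4.32·3.53 = 13.6147 (%²).
σ_p = √13.6147 = 3.690%.
At 99%, z = 2.326.
VaR = 2.326 × 3.690% = 8.583%; on $1,200,000 that is $102,996.

$103,000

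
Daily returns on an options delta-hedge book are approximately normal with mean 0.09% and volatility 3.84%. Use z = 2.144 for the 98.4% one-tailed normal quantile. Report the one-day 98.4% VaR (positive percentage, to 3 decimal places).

VaR = −μ + z·σ = −(0.09%) + 2.144 × 3.84% = 8.143%.

8.143%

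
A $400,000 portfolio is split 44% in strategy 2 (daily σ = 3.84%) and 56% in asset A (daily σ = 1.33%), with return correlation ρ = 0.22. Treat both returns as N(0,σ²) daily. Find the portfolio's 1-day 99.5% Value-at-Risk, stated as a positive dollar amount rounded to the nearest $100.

$20,500

σ_p² = 0.44²·3.84² + 0.56²·1.33² + 2·0.22·0.44·0.56·3.84·1.33 = 3.9632 (%²).
σ_p = √3.9632 = 1.991%.
At 99.5%, z = 2.576.
VaR = 2.576 × 1.991% = 5.129%; on $400,000 that is $20,516.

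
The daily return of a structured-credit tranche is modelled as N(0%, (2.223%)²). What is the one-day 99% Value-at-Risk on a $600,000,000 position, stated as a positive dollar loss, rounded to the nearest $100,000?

At 99% one-sided, z = 2.326.
VaR = z·σ = 2.326 × 2.223% = 5.171%.
On $600,000,000: 0.05171 × $600,000,000 = $31,026,000.

$31,000,000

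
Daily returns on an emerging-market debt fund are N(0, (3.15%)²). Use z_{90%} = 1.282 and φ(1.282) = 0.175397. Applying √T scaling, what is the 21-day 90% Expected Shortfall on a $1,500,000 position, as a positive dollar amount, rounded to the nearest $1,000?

$380,000

σ_{21d} = 3.15% × √21 = 14.435%.
ES multiplier = φ(z)/(1−α) = 0.175397/0.1 = 1.754.
ES = 14.435% × 1.754 = 25.319%; on $1,500,000: $379,785.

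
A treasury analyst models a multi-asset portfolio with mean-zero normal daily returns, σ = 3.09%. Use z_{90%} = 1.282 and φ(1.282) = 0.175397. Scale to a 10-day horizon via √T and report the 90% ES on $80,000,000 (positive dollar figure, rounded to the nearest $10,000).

σ_{10d} = 3.09% × √10 = 9.771%.
ES multiplier = φ(z)/(1−α) = 0.175397/0.1 = 1.754.
ES = 9.771% × 1.754 = 17.138%; on $80,000,000: $13,710,400.

$13,710,000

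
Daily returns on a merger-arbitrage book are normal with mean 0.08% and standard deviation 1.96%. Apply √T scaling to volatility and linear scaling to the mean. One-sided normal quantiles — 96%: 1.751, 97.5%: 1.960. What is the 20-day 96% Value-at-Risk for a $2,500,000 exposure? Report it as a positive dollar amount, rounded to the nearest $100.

$343,700

σ_{20d} = 1.96% × √20 = 8.765%; μ_{20d} = 20 × 0.08% = 1.600%.
VaR = −(1.600%) + 1.751 × 8.765% = 13.748%.
On $2,500,000: 0.13748 × $2,500,000 = $343,700.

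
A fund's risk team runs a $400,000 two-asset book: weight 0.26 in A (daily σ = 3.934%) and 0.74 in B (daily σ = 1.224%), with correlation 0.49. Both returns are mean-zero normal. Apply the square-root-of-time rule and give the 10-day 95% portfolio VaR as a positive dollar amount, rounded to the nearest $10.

σ_p = √(0.26²·3.934² + 0.74²·1.224² + 2·0.49·0.26·0.74·3.934·1.224) = 1.666%.
σ_{10d} = 1.666% × √10 = 5.268%.
z(95%) = 1.645.
VaR = 1.645 × 5.268% = 8.666%; on $400,000 that is $34,664.

$34,660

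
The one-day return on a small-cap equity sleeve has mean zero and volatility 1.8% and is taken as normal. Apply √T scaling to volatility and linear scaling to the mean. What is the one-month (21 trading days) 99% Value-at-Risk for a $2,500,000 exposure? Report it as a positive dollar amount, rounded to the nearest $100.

$479,700

At 99%, z = 2.326.
σ_{21d} = 1.8% × √21 = 8.249%.
VaR = 2.326 × 8.249% = 19.187%.
On $2,500,000: 0.19187 × $2,500,000 = $479,675.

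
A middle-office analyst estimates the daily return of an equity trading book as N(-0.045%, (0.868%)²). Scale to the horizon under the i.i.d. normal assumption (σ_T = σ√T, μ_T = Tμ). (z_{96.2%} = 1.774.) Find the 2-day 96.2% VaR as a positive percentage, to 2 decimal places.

2.27%

σ_{2d} = 0.868% × √2 = 1.228%; μ_{2d} = 2 × -0.045% = -0.090%.
VaR = −(-0.090%) + 1.774 × 1.228% = 2.268%.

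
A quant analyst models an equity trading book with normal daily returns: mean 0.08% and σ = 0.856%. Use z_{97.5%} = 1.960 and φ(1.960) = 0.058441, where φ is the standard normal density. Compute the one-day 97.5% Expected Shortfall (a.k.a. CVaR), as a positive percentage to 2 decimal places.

Tail multiplier: φ(z)/(1−α) = 0.058441 / 0.025 = 2.338.
ES = −(0.08%) + 0.856% × 2.338 = 1.921%.

1.92%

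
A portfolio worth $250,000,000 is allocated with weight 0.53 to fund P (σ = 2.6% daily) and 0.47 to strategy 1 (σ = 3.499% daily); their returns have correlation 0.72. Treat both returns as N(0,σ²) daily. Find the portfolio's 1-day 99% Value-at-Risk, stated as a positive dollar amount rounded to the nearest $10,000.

σ_p² = 0.53²·2.6² + 0.47²·3.499² + 2·0.72·0.53·0.47·2.6·3.499 = 7.8666 (%²).
σ_p = √7.8666 = 2.805%.
At 99%, z = 2.326.
VaR = 2.326 × 2.805% = 6.524%; on $250,000,000 that is $16,310,000.

$16,310,000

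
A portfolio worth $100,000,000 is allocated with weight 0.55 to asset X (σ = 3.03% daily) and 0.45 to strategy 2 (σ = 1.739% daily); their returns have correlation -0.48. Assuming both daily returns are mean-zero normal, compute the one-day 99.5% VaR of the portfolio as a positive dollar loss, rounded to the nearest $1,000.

$3,766,000

σ_p² = 0.55²·3.03² + 0.45²·1.739² + 2·-0.48·0.55·0.45·3.03·1.739 = 2.1377 (%²).
σ_p = √2.1377 = 1.462%.
At 99.5%, z = 2.576.
VaR = 2.576 × 1.462% = 3.766%; on $100,000,000 that is $3,766,000.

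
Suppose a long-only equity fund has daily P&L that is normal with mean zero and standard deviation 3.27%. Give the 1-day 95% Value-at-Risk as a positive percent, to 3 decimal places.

5.379%

At 95% one-sided, z = 1.645.
VaR = z·σ = 1.645 × 3.27% = 5.379%.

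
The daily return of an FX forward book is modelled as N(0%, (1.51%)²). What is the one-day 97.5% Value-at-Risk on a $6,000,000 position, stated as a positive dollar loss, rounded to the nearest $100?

$177,600

At 97.5% one-sided, z = 1.960.
VaR = z·σ = 1.960 × 1.51% = 2.960%.
On $6,000,000: 0.02960 × $6,000,000 = $177,600.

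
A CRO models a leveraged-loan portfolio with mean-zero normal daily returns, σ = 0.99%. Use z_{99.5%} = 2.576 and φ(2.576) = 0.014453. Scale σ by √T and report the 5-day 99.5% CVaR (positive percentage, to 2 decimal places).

σ_{5d} = 0.99% × √5 = 2.214%.
ES multiplier = φ(z)/(1−α) = 0.014453/0.005 = 2.891.
ES = 2.214% × 2.891 = 6.401%.

6.40%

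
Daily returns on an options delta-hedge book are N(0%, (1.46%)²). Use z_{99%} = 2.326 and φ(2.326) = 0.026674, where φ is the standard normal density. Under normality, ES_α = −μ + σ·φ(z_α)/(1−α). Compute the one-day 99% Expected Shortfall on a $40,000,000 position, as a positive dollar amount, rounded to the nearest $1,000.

$1,558,000

Tail multiplier: φ(z)/(1−α) = 0.026674 / 0.01 = 2.667.
ES = 1.46% × 2.667 = 3.894%.
On $40,000,000: 0.03894 × $40,000,000 = $1,557,600.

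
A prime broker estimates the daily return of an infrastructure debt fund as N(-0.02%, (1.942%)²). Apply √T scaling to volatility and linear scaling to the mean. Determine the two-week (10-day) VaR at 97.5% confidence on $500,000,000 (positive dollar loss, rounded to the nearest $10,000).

$61,180,000

At 97.5%, z = 1.960.
σ_{10d} = 1.942% × √10 = 6.141%; μ_{10d} = 10 × -0.02% = -0.200%.
VaR = −(-0.200%) + 1.960 × 6.141% = 12.236%.
On $500,000,000: 0.12236 × $500,000,000 = $61,180,000.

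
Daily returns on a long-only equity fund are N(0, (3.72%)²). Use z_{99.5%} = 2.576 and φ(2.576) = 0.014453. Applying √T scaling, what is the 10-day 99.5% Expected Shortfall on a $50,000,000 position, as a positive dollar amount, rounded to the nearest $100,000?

$17,000,000

σ_{10d} = 3.72% × √10 = 11.764%.
ES multiplier = φ(z)/(1−α) = 0.014453/0.005 = 2.891.
ES = 11.764% × 2.891 = 34.010%; on $50,000,000: $17,005,000.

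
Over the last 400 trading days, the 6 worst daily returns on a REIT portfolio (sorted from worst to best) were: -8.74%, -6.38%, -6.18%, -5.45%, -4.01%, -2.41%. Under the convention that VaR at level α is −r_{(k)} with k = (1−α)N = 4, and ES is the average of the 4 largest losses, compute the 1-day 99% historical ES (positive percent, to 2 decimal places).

6.69%

The 4 worst returns sum to -26.75%.
ES = −(-26.75%) / 4 = 6.6875% ≈ 6.69%.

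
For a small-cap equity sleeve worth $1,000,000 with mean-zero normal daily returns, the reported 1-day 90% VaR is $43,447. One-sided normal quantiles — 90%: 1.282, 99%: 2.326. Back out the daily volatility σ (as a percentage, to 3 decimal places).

VaR as a fraction: $43,447 / $1,000,000 = 4.345%.
σ = VaR / z = 4.345% / 1.282 = 3.389%.

3.389%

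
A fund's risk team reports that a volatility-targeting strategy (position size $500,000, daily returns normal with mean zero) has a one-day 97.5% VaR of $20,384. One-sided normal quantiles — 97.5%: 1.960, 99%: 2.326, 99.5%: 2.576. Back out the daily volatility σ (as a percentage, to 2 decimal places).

2.08%

VaR as a fraction: $20,384 / $500,000 = 4.077%.
σ = VaR / z = 4.077% / 1.960 = 2.080%.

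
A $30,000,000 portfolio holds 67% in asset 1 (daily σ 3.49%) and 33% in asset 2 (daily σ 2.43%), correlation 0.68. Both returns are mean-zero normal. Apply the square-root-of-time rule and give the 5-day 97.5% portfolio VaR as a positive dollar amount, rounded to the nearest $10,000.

σ_p = √(0.67²·3.49² + 0.33²·2.43² + 2·0.68·0.67·0.33·3.49·2.43) = 2.943%.
σ_{5d} = 2.943% × √5 = 6.581%.
z(97.5%) = 1.960.
VaR = 1.960 × 6.581% = 12.899%; on $30,000,000 that is $3,869,700.

$3,870,000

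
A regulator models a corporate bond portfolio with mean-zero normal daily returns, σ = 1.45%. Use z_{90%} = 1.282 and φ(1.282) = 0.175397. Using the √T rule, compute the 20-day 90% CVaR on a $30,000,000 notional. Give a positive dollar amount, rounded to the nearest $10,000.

σ_{20d} = 1.45% × √20 = 6.485%.
ES multiplier = φ(z)/(1−α) = 0.175397/0.1 = 1.754.
ES = 6.485% × 1.754 = 11.375%; on $30,000,000: $3,412,500.

$3,410,000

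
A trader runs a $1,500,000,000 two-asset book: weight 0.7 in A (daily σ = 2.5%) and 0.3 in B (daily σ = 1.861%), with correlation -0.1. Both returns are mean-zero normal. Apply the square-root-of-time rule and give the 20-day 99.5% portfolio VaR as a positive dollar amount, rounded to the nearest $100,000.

$308,100,000

σ_p = √(0.7²·2.5² + 0.3²·1.861² + 2·-0.1·0.7·0.3·2.5·1.861) = 1.783%.
σ_{20d} = 1.783% × √20 = 7.974%.
z(99.5%) = 2.576.
VaR = 2.576 × 7.974% = 20.541%; on $1,500,000,000 that is $308,115,000.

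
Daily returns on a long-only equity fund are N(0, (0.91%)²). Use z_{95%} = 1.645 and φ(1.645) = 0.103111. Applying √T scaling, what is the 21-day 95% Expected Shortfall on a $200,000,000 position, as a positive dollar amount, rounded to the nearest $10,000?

$17,200,000

σ_{21d} = 0.91% × √21 = 4.170%.
ES multiplier = φ(z)/(1−α) = 0.103111/0.05 = 2.062.
ES = 4.170% × 2.062 = 8.599%; on $200,000,000: $17,198,000.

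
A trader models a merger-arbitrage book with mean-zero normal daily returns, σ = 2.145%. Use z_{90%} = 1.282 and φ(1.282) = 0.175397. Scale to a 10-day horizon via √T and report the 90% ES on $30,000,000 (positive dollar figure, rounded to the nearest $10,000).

$3,570,000

σ_{10d} = 2.145% × √10 = 6.783%.
ES multiplier = φ(z)/(1−α) = 0.175397/0.1 = 1.754.
ES = 6.783% × 1.754 = 11.897%; on $30,000,000: $3,569,100.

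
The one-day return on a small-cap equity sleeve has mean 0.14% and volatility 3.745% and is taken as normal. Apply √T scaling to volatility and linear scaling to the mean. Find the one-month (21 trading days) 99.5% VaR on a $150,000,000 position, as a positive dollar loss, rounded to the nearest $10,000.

At 99.5%, z = 2.576.
σ_{21d} = 3.745% × √21 = 17.162%; μ_{21d} = 21 × 0.14% = 2.940%.
VaR = −(2.940%) + 2.576 × 17.162% = 41.269%.
On $150,000,000: 0.41269 × $150,000,000 = $61,903,500.

$61,900,000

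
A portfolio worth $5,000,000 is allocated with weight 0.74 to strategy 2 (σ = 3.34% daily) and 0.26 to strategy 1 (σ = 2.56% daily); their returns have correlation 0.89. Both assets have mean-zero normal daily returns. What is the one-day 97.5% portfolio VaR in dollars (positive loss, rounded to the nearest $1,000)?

σ_p² = 0.74²·3.34² + 0.26²·2.56² + 2·0.89·0.74·0.26·3.34·2.56 = 9.4801 (%²).
σ_p = √9.4801 = 3.079%.
At 97.5%, z = 1.960.
VaR = 1.960 × 3.079% = 6.035%; on $5,000,000 that is $301,750.

$302,000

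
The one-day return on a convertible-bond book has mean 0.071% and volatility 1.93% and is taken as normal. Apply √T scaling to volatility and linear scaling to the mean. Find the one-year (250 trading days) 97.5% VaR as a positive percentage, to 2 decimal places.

At 97.5%, z = 1.960.
σ_{250d} = 1.93% × √250 = 30.516%; μ_{250d} = 250 × 0.071% = 17.750%.
VaR = −(17.750%) + 1.960 × 30.516% = 42.061%.

42.06%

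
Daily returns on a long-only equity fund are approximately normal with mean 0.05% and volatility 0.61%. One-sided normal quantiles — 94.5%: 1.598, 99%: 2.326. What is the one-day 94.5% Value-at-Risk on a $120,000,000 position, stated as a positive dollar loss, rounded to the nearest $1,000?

$1,110,000

VaR = −μ + z·σ = −(0.05%) + 1.598 × 0.61% = 0.925%.
On $120,000,000: 0.00925 × $120,000,000 = $1,110,000.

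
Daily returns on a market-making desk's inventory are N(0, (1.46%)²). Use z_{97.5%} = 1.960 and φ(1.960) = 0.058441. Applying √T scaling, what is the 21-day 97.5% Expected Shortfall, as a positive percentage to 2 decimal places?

σ_{21d} = 1.46% × √21 = 6.691%.
ES multiplier = φ(z)/(1−α) = 0.058441/0.025 = 2.338.
ES = 6.691% × 2.338 = 15.644%.

15.64%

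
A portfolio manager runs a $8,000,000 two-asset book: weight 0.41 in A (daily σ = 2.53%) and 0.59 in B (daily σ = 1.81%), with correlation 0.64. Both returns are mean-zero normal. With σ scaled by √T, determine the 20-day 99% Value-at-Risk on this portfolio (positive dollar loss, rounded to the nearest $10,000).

$1,590,000

σ_p = √(0.41²·2.53² + 0.59²·1.81² + 2·0.64·0.41·0.59·2.53·1.81) = 1.906%.
σ_{20d} = 1.906% × √20 = 8.524%.
z(99%) = 2.326.
VaR = 2.326 × 8.524% = 19.827%; on $8,000,000 that is $1,586,160.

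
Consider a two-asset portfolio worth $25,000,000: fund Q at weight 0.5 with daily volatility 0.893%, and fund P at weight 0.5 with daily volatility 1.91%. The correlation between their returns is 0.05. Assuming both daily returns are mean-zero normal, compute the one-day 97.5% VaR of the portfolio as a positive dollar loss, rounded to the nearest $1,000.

$526,000

σ_p² = 0.5²·0.893² + 0.5²·1.91² + 2·0.05·0.5·0.5·0.893·1.91 = 1.1540 (%²).
σ_p = √1.1540 = 1.074%.
At 97.5%, z = 1.960.
VaR = 1.960 × 1.074% = 2.105%; on $25,000,000 that is $526,250.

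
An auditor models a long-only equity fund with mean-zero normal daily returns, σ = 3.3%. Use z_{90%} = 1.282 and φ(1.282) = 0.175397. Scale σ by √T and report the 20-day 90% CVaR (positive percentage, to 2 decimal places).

25.89%

σ_{20d} = 3.3% × √20 = 14.758%.
ES multiplier = φ(z)/(1−α) = 0.175397/0.1 = 1.754.
ES = 14.758% × 1.754 = 25.886%.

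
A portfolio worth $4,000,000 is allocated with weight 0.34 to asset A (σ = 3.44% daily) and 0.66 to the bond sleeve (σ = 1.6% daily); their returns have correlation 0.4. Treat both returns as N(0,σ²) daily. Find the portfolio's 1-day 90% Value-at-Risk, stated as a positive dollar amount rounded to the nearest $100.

$95,500

σ_p² = 0.34²·3.44² + 0.66²·1.6² + 2·0.4·0.34·0.66·3.44·1.6 = 3.4712 (%²).
σ_p = √3.4712 = 1.863%.
At 90%, z = 1.282.
VaR = 1.282 × 1.863% = 2.388%; on $4,000,000 that is $95,520.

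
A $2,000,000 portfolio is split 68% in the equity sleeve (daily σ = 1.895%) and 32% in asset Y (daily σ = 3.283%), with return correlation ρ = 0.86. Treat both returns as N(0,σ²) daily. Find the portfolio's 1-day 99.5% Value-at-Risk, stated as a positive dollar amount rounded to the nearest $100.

σ_p² = 0.68²·1.895² + 0.32²·3.283² + 2·0.86·0.68·0.32·1.895·3.283 = 5.0926 (%²).
σ_p = √5.0926 = 2.257%.
At 99.5%, z = 2.576.
VaR = 2.576 × 2.257% = 5.814%; on $2,000,000 that is $116,280.

$116,300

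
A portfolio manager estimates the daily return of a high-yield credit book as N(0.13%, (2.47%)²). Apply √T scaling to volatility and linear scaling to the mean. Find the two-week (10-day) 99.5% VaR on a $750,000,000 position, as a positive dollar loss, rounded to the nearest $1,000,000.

At 99.5%, z = 2.576.
σ_{10d} = 2.47% × √10 = 7.811%; μ_{10d} = 10 × 0.13% = 1.300%.
VaR = −(1.300%) + 2.576 × 7.811% = 18.821%.
On $750,000,000: 0.18821 × $750,000,000 = $141,157,500.

$141,000,000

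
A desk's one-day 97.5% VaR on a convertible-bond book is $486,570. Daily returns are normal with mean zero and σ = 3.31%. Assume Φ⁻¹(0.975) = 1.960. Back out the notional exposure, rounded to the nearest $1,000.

$7,500,000

VaR as a fraction of value: z·σ = 1.960 × 3.31% = 6.4876%.
Position = $486,570 / 0.064876 = $7,500,000.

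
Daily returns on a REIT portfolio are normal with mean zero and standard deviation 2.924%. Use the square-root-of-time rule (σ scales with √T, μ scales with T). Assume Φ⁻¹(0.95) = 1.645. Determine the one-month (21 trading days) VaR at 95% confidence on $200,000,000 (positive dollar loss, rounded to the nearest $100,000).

$44,100,000

σ_{21d} = 2.924% × √21 = 13.399%.
VaR = 1.645 × 13.399% = 22.041%.
On $200,000,000: 0.22041 × $200,000,000 = $44,082,000.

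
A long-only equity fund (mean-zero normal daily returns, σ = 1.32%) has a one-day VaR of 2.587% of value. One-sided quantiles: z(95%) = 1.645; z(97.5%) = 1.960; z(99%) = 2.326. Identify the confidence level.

97.5%

Implied z = VaR/σ = 2.587 / 1.32 = 1.960.
This matches z(97.5%) = 1.960.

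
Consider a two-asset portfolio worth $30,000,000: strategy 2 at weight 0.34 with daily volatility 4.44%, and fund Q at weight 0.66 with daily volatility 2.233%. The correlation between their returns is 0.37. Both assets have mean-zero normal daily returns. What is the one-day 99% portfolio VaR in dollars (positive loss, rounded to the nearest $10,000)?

$1,720,000

σ_p² = 0.34²·4.44² + 0.66²·2.233² + 2·0.37·0.34·0.66·4.44·2.233 = 6.0973 (%²).
σ_p = √6.0973 = 2.469%.
At 99%, z = 2.326.
VaR = 2.326 × 2.469% = 5.743%; on $30,000,000 that is $1,722,900.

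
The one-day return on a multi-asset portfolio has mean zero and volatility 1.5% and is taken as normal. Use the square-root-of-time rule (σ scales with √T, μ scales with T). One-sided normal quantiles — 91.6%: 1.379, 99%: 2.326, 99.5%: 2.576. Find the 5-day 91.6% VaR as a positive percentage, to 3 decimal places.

σ_{5d} = 1.5% × √5 = 3.354%.
VaR = 1.379 × 3.354% = 4.625%.

4.625%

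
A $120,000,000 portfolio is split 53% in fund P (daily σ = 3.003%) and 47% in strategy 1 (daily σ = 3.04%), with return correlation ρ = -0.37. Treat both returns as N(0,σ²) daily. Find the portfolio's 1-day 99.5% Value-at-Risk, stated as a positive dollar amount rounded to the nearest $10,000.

$5,260,000

σ_p² = 0.53²·3.003² + 0.47²·3.04² + 2·-0.37·0.53·0.47·3.003·3.04 = 2.8918 (%²).
σ_p = √2.8918 = 1.701%.
At 99.5%, z = 2.576.
VaR = 2.576 × 1.701% = 4.382%; on $120,000,000 that is $5,258,400.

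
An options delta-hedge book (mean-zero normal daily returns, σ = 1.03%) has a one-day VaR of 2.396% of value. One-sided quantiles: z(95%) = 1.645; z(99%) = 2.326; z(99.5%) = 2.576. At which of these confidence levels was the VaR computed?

99%

Implied z = VaR/σ = 2.396 / 1.03 = 2.326.
This matches z(99%) = 2.326.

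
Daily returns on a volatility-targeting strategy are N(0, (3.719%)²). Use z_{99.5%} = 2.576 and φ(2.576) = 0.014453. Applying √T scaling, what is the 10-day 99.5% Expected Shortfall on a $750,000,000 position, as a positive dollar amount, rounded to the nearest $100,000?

σ_{10d} = 3.719% × √10 = 11.761%.
ES multiplier = φ(z)/(1−α) = 0.014453/0.005 = 2.891.
ES = 11.761% × 2.891 = 34.001%; on $750,000,000: $255,007,500.

$255,000,000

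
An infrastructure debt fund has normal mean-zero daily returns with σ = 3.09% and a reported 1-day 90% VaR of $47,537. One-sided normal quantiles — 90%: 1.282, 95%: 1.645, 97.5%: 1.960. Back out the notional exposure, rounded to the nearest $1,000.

VaR as a fraction of value: z·σ = 1.282 × 3.09% = 3.96138%.
Position = $47,537 / 0.0396138 = $1,200,011.

$1,200,000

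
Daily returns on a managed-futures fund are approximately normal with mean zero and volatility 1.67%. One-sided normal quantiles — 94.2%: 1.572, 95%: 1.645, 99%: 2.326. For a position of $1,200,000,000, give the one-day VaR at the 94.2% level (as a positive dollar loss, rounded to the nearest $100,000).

$31,500,000

VaR = z·σ = 1.572 × 1.67% = 2.625%.
On $1,200,000,000: 0.02625 × $1,200,000,000 = $31,500,000.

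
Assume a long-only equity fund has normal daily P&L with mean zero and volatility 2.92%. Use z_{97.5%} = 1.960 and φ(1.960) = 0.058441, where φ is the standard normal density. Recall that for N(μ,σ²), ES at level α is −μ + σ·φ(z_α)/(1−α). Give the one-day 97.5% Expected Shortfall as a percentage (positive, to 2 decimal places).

Tail multiplier: φ(z)/(1−α) = 0.058441 / 0.025 = 2.338.
ES = 2.92% × 2.338 = 6.827%.

6.83%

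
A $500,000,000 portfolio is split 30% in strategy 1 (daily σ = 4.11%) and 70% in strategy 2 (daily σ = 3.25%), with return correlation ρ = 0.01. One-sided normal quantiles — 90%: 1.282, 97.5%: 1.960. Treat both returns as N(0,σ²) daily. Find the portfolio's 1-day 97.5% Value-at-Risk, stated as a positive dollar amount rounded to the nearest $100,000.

σ_p² = 0.3²·4.11² + 0.7²·3.25² + 2·0.01·0.3·0.7·4.11·3.25 = 6.7520 (%²).
σ_p = √6.7520 = 2.598%.
VaR = 1.960 × 2.598% = 5.092%; on $500,000,000 that is $25,460,000.

$25,500,000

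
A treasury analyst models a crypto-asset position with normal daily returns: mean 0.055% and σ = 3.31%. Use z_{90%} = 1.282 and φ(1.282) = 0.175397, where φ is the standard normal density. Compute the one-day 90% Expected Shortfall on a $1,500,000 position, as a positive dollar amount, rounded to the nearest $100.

Tail multiplier: φ(z)/(1−α) = 0.175397 / 0.1 = 1.754.
ES = −(0.055%) + 3.31% × 1.754 = 5.751%.
On $1,500,000: 0.05751 × $1,500,000 = $86,265.

$86,300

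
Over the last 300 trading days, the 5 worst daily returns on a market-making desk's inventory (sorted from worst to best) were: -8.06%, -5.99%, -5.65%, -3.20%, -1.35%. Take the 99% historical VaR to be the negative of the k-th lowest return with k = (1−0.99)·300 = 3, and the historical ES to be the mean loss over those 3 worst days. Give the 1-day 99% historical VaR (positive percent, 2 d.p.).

k = 3; the 3rd lowest return is -5.65%, so VaR = 5.65%.

5.65%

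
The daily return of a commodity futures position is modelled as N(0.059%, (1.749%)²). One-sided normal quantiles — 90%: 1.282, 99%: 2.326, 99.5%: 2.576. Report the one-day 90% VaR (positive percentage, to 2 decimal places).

VaR = −μ + z·σ = −(0.059%) + 1.282 × 1.749% = 2.183%.

2.18%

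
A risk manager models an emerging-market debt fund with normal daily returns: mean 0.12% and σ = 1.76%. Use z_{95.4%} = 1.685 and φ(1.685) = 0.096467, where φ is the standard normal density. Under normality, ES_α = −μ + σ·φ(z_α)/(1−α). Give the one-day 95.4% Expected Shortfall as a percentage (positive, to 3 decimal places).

3.571%

Tail multiplier: φ(z)/(1−α) = 0.096467 / 0.046 = 2.097.
ES = −(0.12%) + 1.76% × 2.097 = 3.571%.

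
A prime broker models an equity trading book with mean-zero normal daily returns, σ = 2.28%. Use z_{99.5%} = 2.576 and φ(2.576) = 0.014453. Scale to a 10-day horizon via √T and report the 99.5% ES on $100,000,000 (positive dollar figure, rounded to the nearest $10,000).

σ_{10d} = 2.28% × √10 = 7.210%.
ES multiplier = φ(z)/(1−α) = 0.014453/0.005 = 2.891.
ES = 7.210% × 2.891 = 20.844%; on $100,000,000: $20,844,000.

$20,840,000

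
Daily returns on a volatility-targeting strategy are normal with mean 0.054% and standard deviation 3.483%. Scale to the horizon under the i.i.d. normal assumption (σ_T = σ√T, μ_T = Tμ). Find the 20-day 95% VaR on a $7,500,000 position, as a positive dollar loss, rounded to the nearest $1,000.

At 95%, z = 1.645.
σ_{20d} = 3.483% × √20 = 15.576%; μ_{20d} = 20 × 0.054% = 1.080%.
VaR = −(1.080%) + 1.645 × 15.576% = 24.543%.
On $7,500,000: 0.24543 × $7,500,000 = $1,840,725.

$1,841,000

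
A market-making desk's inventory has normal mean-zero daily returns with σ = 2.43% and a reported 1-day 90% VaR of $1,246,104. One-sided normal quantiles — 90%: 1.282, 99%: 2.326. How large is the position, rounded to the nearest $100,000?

VaR as a fraction of value: z·σ = 1.282 × 2.43% = 3.11526%.
Position = $1,246,104 / 0.0311526 = $40,000,000.

$40,000,000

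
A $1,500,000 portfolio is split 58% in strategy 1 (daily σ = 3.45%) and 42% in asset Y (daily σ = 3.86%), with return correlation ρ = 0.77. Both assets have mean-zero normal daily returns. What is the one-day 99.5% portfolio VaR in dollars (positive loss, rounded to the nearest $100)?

σ_p² = 0.58²·3.45² + 0.42²·3.86² + 2·0.77·0.58·0.42·3.45·3.86 = 11.6281 (%²).
σ_p = √11.6281 = 3.410%.
At 99.5%, z = 2.576.
VaR = 2.576 × 3.410% = 8.784%; on $1,500,000 that is $131,760.

$131,800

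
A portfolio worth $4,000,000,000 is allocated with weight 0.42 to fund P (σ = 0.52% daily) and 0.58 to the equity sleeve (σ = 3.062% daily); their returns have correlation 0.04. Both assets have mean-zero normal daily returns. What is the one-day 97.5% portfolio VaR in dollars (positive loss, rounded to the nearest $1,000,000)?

σ_p² = 0.42²·0.52² + 0.58²·3.062² + 2·0.04·0.42·0.58·0.52·3.062 = 3.2328 (%²).
σ_p = √3.2328 = 1.798%.
At 97.5%, z = 1.960.
VaR = 1.960 × 1.798% = 3.524%; on $4,000,000,000 that is $140,960,000.

$141,000,000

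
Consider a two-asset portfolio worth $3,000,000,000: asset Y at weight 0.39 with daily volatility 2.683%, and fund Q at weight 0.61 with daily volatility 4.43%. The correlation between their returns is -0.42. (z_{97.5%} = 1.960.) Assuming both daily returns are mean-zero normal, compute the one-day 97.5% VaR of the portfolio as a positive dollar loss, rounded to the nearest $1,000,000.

σ_p² = 0.39²·2.683² + 0.61²·4.43² + 2·-0.42·0.39·0.61·2.683·4.43 = 6.0221 (%²).
σ_p = √6.0221 = 2.454%.
VaR = 1.960 × 2.454% = 4.810%; on $3,000,000,000 that is $144,300,000.

$144,000,000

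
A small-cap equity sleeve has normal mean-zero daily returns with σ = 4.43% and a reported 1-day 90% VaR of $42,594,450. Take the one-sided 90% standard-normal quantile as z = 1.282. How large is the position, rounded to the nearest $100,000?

$750,000,000

VaR as a fraction of value: z·σ = 1.282 × 4.43% = 5.67926%.
Position = $42,594,450 / 0.0567926 = $750,000,000.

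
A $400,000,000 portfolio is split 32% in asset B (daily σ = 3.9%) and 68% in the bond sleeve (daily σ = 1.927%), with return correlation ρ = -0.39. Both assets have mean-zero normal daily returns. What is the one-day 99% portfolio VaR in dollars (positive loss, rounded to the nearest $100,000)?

σ_p² = 0.32²·3.9² + 0.68²·1.927² + 2·-0.39·0.32·0.68·3.9·1.927 = 1.9990 (%²).
σ_p = √1.9990 = 1.414%.
At 99%, z = 2.326.
VaR = 2.326 × 1.414% = 3.289%; on $400,000,000 that is $13,156,000.

$13,200,000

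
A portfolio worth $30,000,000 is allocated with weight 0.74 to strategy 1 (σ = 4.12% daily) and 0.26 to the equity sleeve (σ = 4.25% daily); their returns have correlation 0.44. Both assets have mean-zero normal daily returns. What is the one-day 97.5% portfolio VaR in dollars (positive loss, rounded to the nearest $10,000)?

$2,160,000

σ_p² = 0.74²·4.12² + 0.26²·4.25² + 2·0.44·0.74·0.26·4.12·4.25 = 13.4809 (%²).
σ_p = √13.4809 = 3.672%.
At 97.5%, z = 1.960.
VaR = 1.960 × 3.672% = 7.197%; on $30,000,000 that is $2,159,100.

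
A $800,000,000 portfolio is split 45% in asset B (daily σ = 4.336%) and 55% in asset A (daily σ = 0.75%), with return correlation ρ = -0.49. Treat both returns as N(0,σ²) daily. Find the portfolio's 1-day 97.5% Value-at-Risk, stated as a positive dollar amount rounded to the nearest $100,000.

$28,000,000

σ_p² = 0.45²·4.336² + 0.55²·0.75² + 2·-0.49·0.45·0.55·4.336·0.75 = 3.1886 (%²).
σ_p = √3.1886 = 1.786%.
At 97.5%, z = 1.960.
VaR = 1.960 × 1.786% = 3.501%; on $800,000,000 that is $28,008,000.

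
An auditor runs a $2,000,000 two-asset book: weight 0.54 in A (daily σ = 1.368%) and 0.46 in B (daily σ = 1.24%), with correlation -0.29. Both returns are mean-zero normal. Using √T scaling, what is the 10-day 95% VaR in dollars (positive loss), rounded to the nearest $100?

$82,400

σ_p = √(0.54²·1.368² + 0.46²·1.24² + 2·-0.29·0.54·0.46·1.368·1.24) = 0.792%.
σ_{10d} = 0.792% × √10 = 2.505%.
z(95%) = 1.645.
VaR = 1.645 × 2.505% = 4.121%; on $2,000,000 that is $82,420.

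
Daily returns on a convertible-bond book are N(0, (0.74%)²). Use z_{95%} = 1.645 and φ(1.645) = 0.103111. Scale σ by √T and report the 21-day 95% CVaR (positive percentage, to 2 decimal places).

6.99%

σ_{21d} = 0.74% × √21 = 3.391%.
ES multiplier = φ(z)/(1−α) = 0.103111/0.05 = 2.062.
ES = 3.391% × 2.062 = 6.992%.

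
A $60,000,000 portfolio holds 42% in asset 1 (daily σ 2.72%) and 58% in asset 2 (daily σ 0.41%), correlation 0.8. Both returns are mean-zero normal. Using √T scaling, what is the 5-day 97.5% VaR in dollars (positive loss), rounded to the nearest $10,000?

σ_p = √(0.42²·2.72² + 0.58²·0.41² + 2·0.8·0.42·0.58·2.72·0.41) = 1.340%.
σ_{5d} = 1.340% × √5 = 2.996%.
z(97.5%) = 1.960.
VaR = 1.960 × 2.996% = 5.872%; on $60,000,000 that is $3,523,200.

$3,520,000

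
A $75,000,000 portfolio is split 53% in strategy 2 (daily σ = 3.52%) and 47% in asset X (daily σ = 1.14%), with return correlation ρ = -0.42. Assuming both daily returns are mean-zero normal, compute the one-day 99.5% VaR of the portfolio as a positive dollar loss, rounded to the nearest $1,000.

σ_p² = 0.53²·3.52² + 0.47²·1.14² + 2·-0.42·0.53·0.47·3.52·1.14 = 2.9279 (%²).
σ_p = √2.9279 = 1.711%.
At 99.5%, z = 2.576.
VaR = 2.576 × 1.711% = 4.408%; on $75,000,000 that is $3,306,000.

$3,306,000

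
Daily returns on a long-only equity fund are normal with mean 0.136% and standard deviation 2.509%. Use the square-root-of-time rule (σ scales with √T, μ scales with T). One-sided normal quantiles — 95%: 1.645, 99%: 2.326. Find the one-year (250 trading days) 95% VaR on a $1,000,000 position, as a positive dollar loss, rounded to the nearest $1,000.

σ_{250d} = 2.509% × √250 = 39.671%; μ_{250d} = 250 × 0.136% = 34.000%.
VaR = −(34.000%) + 1.645 × 39.671% = 31.259%.
On $1,000,000: 0.31259 × $1,000,000 = $312,590.

$313,000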